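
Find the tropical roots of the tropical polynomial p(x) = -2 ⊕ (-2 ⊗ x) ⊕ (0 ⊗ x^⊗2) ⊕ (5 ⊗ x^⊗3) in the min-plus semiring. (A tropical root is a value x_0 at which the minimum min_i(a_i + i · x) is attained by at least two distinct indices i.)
Roots: {-5, -2, 0}

Each tropical root is a break point of the lower envelope of the lines y = a_i + i · x (there are 4 lines, with slopes 0, 1, ..., 3). Only the lines that attain the minimum somewhere contribute to roots; other lines are dominated. Here the surviving (envelope) indices are i = 3, i = 2, i = 1, i = 0.
Intersections between consecutive envelope lines give the roots: for adjacent envelope indices i < j the intersection is x = (a_i − a_j) / (j − i). Reading off the sorted break points: {-5, -2, 0}.
Verification: at each break x_0, at least two indices attain the minimum of min_i(a_i + i · x_0).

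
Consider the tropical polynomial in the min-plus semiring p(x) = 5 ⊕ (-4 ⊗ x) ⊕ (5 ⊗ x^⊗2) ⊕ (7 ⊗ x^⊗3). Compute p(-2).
p(-2) = -6

A tropical monomial a ⊗ x^⊗i evaluates to a + i · x. Evaluating each term at x = -2:
  Term 0 contributes 5 + 0 · -2 = 5
  Term 1 contributes -4 + 1 · -2 = -6
  Term 2 contributes 5 + 2 · -2 = 1
  Term 3 contributes 7 + 3 · -2 = 1
p(-2) = ⊕ of these = min[5, -6, 1, 1] = -6.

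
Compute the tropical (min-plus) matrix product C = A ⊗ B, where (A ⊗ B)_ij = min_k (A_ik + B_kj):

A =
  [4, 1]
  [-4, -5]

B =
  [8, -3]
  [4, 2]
A ⊗ B =
  [5, 1]
  [-1, -7]

Apply the min-plus product entry-by-entry:
  C[0][0] = min over k of (A[0][0] + B[0][0] = 4 + 8 = 12, A[0][1] + B[1][0] = 1 + 4 = 5) = 5 (attained at k = 1)
  C[0][1] = min over k of (A[0][0] + B[0][1] = 4 + -3 = 1, A[0][1] + B[1][1] = 1 + 2 = 3) = 1 (attained at k = 0)
  C[1][0] = min over k of (A[1][0] + B[0][0] = -4 + 8 = 4, A[1][1] + B[1][0] = -5 + 4 = -1) = -1 (attained at k = 1)
  C[1][1] = min over k of (A[1][0] + B[0][1] = -4 + -3 = -7, A[1][1] + B[1][1] = -5 + 2 = -3) = -7 (attained at k = 0)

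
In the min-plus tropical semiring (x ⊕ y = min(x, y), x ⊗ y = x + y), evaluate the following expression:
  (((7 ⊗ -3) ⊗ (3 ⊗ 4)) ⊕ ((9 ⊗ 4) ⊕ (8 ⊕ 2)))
(((7 ⊗ -3) ⊗ (3 ⊗ 4)) ⊕ ((9 ⊗ 4) ⊕ (8 ⊕ 2))) = 2

Expand innermost to outermost. Recall ⊕ takes the minimum of its arguments and ⊗ takes their sum. Working out the expression (((7 ⊗ -3) ⊗ (3 ⊗ 4)) ⊕ ((9 ⊗ 4) ⊕ (8 ⊕ 2))) gives 2.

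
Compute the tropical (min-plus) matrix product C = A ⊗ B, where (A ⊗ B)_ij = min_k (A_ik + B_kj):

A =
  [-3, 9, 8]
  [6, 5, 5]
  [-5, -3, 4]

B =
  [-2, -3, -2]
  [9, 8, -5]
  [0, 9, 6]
A ⊗ B =
  [-5, -6, -5]
  [4, 3, 0]
  [-7, -8, -8]

Apply the min-plus product entry-by-entry:
  C[0][0] = min over k of (A[0][0] + B[0][0] = -3 + -2 = -5, A[0][1] + B[1][0] = 9 + 9 = 18, A[0][2] + B[2][0] = 8 + 0 = 8) = -5 (attained at k = 0)
  C[0][1] = min over k of (A[0][0] + B[0][1] = -3 + -3 = -6, A[0][1] + B[1][1] = 9 + 8 = 17, A[0][2] + B[2][1] = 8 + 9 = 17) = -6 (attained at k = 0)
  C[0][2] = min over k of (A[0][0] + B[0][2] = -3 + -2 = -5, A[0][1] + B[1][2] = 9 + -5 = 4, A[0][2] + B[2][2] = 8 + 6 = 14) = -5 (attained at k = 0)
  C[1][0] = min over k of (A[1][0] + B[0][0] = 6 + -2 = 4, A[1][1] + B[1][0] = 5 + 9 = 14, A[1][2] + B[2][0] = 5 + 0 = 5) = 4 (attained at k = 0)
  C[1][1] = min over k of (A[1][0] + B[0][1] = 6 + -3 = 3, A[1][1] + B[1][1] = 5 + 8 = 13, A[1][2] + B[2][1] = 5 + 9 = 14) = 3 (attained at k = 0)
  C[1][2] = min over k of (A[1][0] + B[0][2] = 6 + -2 = 4, A[1][1] + B[1][2] = 5 + -5 = 0, A[1][2] + B[2][2] = 5 + 6 = 11) = 0 (attained at k = 1)
  C[2][0] = min over k of (A[2][0] + B[0][0] = -5 + -2 = -7, A[2][1] + B[1][0] = -3 + 9 = 6, A[2][2] + B[2][0] = 4 + 0 = 4) = -7 (attained at k = 0)
  C[2][1] = min over k of (A[2][0] + B[0][1] = -5 + -3 = -8, A[2][1] + B[1][1] = -3 + 8 = 5, A[2][2] + B[2][1] = 4 + 9 = 13) = -8 (attained at k = 0)
  C[2][2] = min over k of (A[2][0] + B[0][2] = -5 + -2 = -7, A[2][1] + B[1][2] = -3 + -5 = -8, A[2][2] + B[2][2] = 4 + 6 = 10) = -8 (attained at k = 1)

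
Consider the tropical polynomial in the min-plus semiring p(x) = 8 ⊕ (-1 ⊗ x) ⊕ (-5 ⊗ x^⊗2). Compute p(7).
p(7) = 6

A tropical monomial a ⊗ x^⊗i evaluates to a + i · x. Evaluating each term at x = 7:
  Term 0 contributes 8 + 0 · 7 = 8
  Term 1 contributes -1 + 1 · 7 = 6
  Term 2 contributes -5 + 2 · 7 = 9
p(7) = ⊕ of these = min[8, 6, 9] = 6.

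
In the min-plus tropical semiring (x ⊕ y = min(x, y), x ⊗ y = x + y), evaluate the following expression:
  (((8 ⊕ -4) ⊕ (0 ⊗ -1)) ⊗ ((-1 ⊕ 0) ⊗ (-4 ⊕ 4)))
(((8 ⊕ -4) ⊕ (0 ⊗ -1)) ⊗ ((-1 ⊕ 0) ⊗ (-4 ⊕ 4))) = -9

Expand innermost to outermost. Recall ⊕ takes the minimum of its arguments and ⊗ takes their sum. Working out the expression (((8 ⊕ -4) ⊕ (0 ⊗ -1)) ⊗ ((-1 ⊕ 0) ⊗ (-4 ⊕ 4))) gives -9.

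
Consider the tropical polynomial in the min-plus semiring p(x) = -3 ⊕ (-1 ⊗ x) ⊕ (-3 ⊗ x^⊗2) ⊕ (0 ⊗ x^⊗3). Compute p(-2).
p(-2) = -7

A tropical monomial a ⊗ x^⊗i evaluates to a + i · x. Evaluating each term at x = -2:
  Term 0 contributes -3 + 0 · -2 = -3
  Term 1 contributes -1 + 1 · -2 = -3
  Term 2 contributes -3 + 2 · -2 = -7
  Term 3 contributes 0 + 3 · -2 = -6
p(-2) = ⊕ of these = min[-3, -3, -7, -6] = -7.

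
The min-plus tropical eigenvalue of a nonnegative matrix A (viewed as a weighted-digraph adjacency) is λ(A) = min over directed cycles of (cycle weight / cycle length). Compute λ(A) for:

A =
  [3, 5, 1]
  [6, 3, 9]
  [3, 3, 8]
λ(A) = 2

Enumerate directed cycles and compute their means (weight / length). Sample:
  cycle 0 → 0: weight = 3, length = 1, mean = 3/1 ≈ 3.000
  cycle 1 → 1: weight = 3, length = 1, mean = 3/1 ≈ 3.000
  cycle 2 → 2: weight = 8, length = 1, mean = 8/1 ≈ 8.000
  cycle 0 → 1 → 0: weight = 11, length = 2, mean = 11/2 ≈ 5.500
  cycle 0 → 2 → 0: weight = 4, length = 2, mean = 4/2 ≈ 2.000
  cycle 1 → 0 → 1: weight = 11, length = 2, mean = 11/2 ≈ 5.500
Minimum mean = 2.000, attained e.g. along the cycle 0 → 2 → 0 with weight 4 and length 2. So λ(A) = 4/2 = 2.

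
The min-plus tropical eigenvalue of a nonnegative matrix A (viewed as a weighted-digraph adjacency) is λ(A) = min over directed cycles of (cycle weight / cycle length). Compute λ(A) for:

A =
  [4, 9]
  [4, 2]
λ(A) = 2

Enumerate directed cycles and compute their means (weight / length). Sample:
  cycle 0 → 0: weight = 4, length = 1, mean = 4/1 ≈ 4.000
  cycle 1 → 1: weight = 2, length = 1, mean = 2/1 ≈ 2.000
  cycle 0 → 1 → 0: weight = 13, length = 2, mean = 13/2 ≈ 6.500
  cycle 1 → 0 → 1: weight = 13, length = 2, mean = 13/2 ≈ 6.500
Minimum mean = 2.000, attained e.g. along the cycle 1 → 1 with weight 2 and length 1. So λ(A) = 2/1 = 2.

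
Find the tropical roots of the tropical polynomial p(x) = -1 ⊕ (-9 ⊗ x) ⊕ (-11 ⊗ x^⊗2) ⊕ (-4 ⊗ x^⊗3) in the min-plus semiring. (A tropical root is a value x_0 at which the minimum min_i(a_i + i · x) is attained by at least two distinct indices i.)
Roots: {-7, 2, 8}

Each tropical root is a break point of the lower envelope of the lines y = a_i + i · x (there are 4 lines, with slopes 0, 1, ..., 3). Only the lines that attain the minimum somewhere contribute to roots; other lines are dominated. Here the surviving (envelope) indices are i = 3, i = 2, i = 1, i = 0.
Intersections between consecutive envelope lines give the roots: for adjacent envelope indices i < j the intersection is x = (a_i − a_j) / (j − i). Reading off the sorted break points: {-7, 2, 8}.
Verification: at each break x_0, at least two indices attain the minimum of min_i(a_i + i · x_0).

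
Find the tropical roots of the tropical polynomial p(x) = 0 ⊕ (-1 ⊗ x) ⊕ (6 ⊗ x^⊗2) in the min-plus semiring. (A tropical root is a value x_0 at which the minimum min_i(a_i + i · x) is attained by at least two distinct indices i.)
Roots: {-7, 1}

Each tropical root is a break point of the lower envelope of the lines y = a_i + i · x (there are 3 lines, with slopes 0, 1, ..., 2). Only the lines that attain the minimum somewhere contribute to roots; other lines are dominated. Here the surviving (envelope) indices are i = 2, i = 1, i = 0.
Intersections between consecutive envelope lines give the roots: for adjacent envelope indices i < j the intersection is x = (a_i − a_j) / (j − i). Reading off the sorted break points: {-7, 1}.
Verification: at each break x_0, at least two indices attain the minimum of min_i(a_i + i · x_0).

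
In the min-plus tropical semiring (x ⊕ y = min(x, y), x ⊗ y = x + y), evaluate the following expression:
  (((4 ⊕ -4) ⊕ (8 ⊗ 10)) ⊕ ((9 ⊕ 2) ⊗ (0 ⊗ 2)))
(((4 ⊕ -4) ⊕ (8 ⊗ 10)) ⊕ ((9 ⊕ 2) ⊗ (0 ⊗ 2))) = -4

Expand innermost to outermost. Recall ⊕ takes the minimum of its arguments and ⊗ takes their sum. Working out the expression (((4 ⊕ -4) ⊕ (8 ⊗ 10)) ⊕ ((9 ⊕ 2) ⊗ (0 ⊗ 2))) gives -4.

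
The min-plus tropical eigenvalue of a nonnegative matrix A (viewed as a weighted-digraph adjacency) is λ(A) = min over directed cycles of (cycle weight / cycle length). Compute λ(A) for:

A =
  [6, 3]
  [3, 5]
λ(A) = 3

Enumerate directed cycles and compute their means (weight / length). Sample:
  cycle 0 → 0: weight = 6, length = 1, mean = 6/1 ≈ 6.000
  cycle 1 → 1: weight = 5, length = 1, mean = 5/1 ≈ 5.000
  cycle 0 → 1 → 0: weight = 6, length = 2, mean = 6/2 ≈ 3.000
  cycle 1 → 0 → 1: weight = 6, length = 2, mean = 6/2 ≈ 3.000
Minimum mean = 3.000, attained e.g. along the cycle 0 → 1 → 0 with weight 6 and length 2. So λ(A) = 6/2 = 3.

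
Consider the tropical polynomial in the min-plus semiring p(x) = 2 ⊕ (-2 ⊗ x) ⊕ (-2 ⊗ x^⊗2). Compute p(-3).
p(-3) = -8

A tropical monomial a ⊗ x^⊗i evaluates to a + i · x. Evaluating each term at x = -3:
  Term 0 contributes 2 + 0 · -3 = 2
  Term 1 contributes -2 + 1 · -3 = -5
  Term 2 contributes -2 + 2 · -3 = -8
p(-3) = ⊕ of these = min[2, -5, -8] = -8.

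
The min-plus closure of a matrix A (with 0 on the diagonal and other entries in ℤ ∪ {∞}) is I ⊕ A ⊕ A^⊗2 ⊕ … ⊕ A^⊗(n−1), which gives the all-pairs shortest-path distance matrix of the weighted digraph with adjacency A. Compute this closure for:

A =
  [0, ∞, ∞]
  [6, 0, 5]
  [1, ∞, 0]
Closure =
  [0, ∞, ∞]
  [6, 0, 5]
  [1, ∞, 0]

This is the Floyd-Warshall all-pairs shortest-path computation. For each intermediate vertex k = 0, 1, …, 2, update dist[i][j] ← min(dist[i][j], dist[i][k] + dist[k][j]). The final matrix gives, for each (i, j), the minimum total weight of any directed path from i to j (possibly empty when i = j).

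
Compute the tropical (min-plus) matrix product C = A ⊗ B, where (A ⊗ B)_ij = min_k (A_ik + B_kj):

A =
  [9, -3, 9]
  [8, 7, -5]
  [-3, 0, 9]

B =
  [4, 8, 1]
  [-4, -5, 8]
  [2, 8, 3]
A ⊗ B =
  [-7, -8, 5]
  [-3, 2, -2]
  [-4, -5, -2]

Apply the min-plus product entry-by-entry:
  C[0][0] = min over k of (A[0][0] + B[0][0] = 9 + 4 = 13, A[0][1] + B[1][0] = -3 + -4 = -7, A[0][2] + B[2][0] = 9 + 2 = 11) = -7 (attained at k = 1)
  C[0][1] = min over k of (A[0][0] + B[0][1] = 9 + 8 = 17, A[0][1] + B[1][1] = -3 + -5 = -8, A[0][2] + B[2][1] = 9 + 8 = 17) = -8 (attained at k = 1)
  C[0][2] = min over k of (A[0][0] + B[0][2] = 9 + 1 = 10, A[0][1] + B[1][2] = -3 + 8 = 5, A[0][2] + B[2][2] = 9 + 3 = 12) = 5 (attained at k = 1)
  C[1][0] = min over k of (A[1][0] + B[0][0] = 8 + 4 = 12, A[1][1] + B[1][0] = 7 + -4 = 3, A[1][2] + B[2][0] = -5 + 2 = -3) = -3 (attained at k = 2)
  C[1][1] = min over k of (A[1][0] + B[0][1] = 8 + 8 = 16, A[1][1] + B[1][1] = 7 + -5 = 2, A[1][2] + B[2][1] = -5 + 8 = 3) = 2 (attained at k = 1)
  C[1][2] = min over k of (A[1][0] + B[0][2] = 8 + 1 = 9, A[1][1] + B[1][2] = 7 + 8 = 15, A[1][2] + B[2][2] = -5 + 3 = -2) = -2 (attained at k = 2)
  C[2][0] = min over k of (A[2][0] + B[0][0] = -3 + 4 = 1, A[2][1] + B[1][0] = 0 + -4 = -4, A[2][2] + B[2][0] = 9 + 2 = 11) = -4 (attained at k = 1)
  C[2][1] = min over k of (A[2][0] + B[0][1] = -3 + 8 = 5, A[2][1] + B[1][1] = 0 + -5 = -5, A[2][2] + B[2][1] = 9 + 8 = 17) = -5 (attained at k = 1)
  C[2][2] = min over k of (A[2][0] + B[0][2] = -3 + 1 = -2, A[2][1] + B[1][2] = 0 + 8 = 8, A[2][2] + B[2][2] = 9 + 3 = 12) = -2 (attained at k = 0)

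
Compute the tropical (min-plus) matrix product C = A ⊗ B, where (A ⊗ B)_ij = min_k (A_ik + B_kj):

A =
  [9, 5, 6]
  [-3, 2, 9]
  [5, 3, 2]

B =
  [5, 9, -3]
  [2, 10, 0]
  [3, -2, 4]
A ⊗ B =
  [7, 4, 5]
  [2, 6, -6]
  [5, 0, 2]

Apply the min-plus product entry-by-entry:
  C[0][0] = min over k of (A[0][0] + B[0][0] = 9 + 5 = 14, A[0][1] + B[1][0] = 5 + 2 = 7, A[0][2] + B[2][0] = 6 + 3 = 9) = 7 (attained at k = 1)
  C[0][1] = min over k of (A[0][0] + B[0][1] = 9 + 9 = 18, A[0][1] + B[1][1] = 5 + 10 = 15, A[0][2] + B[2][1] = 6 + -2 = 4) = 4 (attained at k = 2)
  C[0][2] = min over k of (A[0][0] + B[0][2] = 9 + -3 = 6, A[0][1] + B[1][2] = 5 + 0 = 5, A[0][2] + B[2][2] = 6 + 4 = 10) = 5 (attained at k = 1)
  C[1][0] = min over k of (A[1][0] + B[0][0] = -3 + 5 = 2, A[1][1] + B[1][0] = 2 + 2 = 4, A[1][2] + B[2][0] = 9 + 3 = 12) = 2 (attained at k = 0)
  C[1][1] = min over k of (A[1][0] + B[0][1] = -3 + 9 = 6, A[1][1] + B[1][1] = 2 + 10 = 12, A[1][2] + B[2][1] = 9 + -2 = 7) = 6 (attained at k = 0)
  C[1][2] = min over k of (A[1][0] + B[0][2] = -3 + -3 = -6, A[1][1] + B[1][2] = 2 + 0 = 2, A[1][2] + B[2][2] = 9 + 4 = 13) = -6 (attained at k = 0)
  C[2][0] = min over k of (A[2][0] + B[0][0] = 5 + 5 = 10, A[2][1] + B[1][0] = 3 + 2 = 5, A[2][2] + B[2][0] = 2 + 3 = 5) = 5 (attained at k = 1)
  C[2][1] = min over k of (A[2][0] + B[0][1] = 5 + 9 = 14, A[2][1] + B[1][1] = 3 + 10 = 13, A[2][2] + B[2][1] = 2 + -2 = 0) = 0 (attained at k = 2)
  C[2][2] = min over k of (A[2][0] + B[0][2] = 5 + -3 = 2, A[2][1] + B[1][2] = 3 + 0 = 3, A[2][2] + B[2][2] = 2 + 4 = 6) = 2 (attained at k = 0)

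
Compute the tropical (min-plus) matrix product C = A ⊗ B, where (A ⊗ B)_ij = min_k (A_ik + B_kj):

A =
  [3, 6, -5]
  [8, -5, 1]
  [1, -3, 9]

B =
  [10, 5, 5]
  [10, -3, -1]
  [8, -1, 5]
A ⊗ B =
  [3, -6, 0]
  [5, -8, -6]
  [7, -6, -4]

Apply the min-plus product entry-by-entry:
  C[0][0] = min over k of (A[0][0] + B[0][0] = 3 + 10 = 13, A[0][1] + B[1][0] = 6 + 10 = 16, A[0][2] + B[2][0] = -5 + 8 = 3) = 3 (attained at k = 2)
  C[0][1] = min over k of (A[0][0] + B[0][1] = 3 + 5 = 8, A[0][1] + B[1][1] = 6 + -3 = 3, A[0][2] + B[2][1] = -5 + -1 = -6) = -6 (attained at k = 2)
  C[0][2] = min over k of (A[0][0] + B[0][2] = 3 + 5 = 8, A[0][1] + B[1][2] = 6 + -1 = 5, A[0][2] + B[2][2] = -5 + 5 = 0) = 0 (attained at k = 2)
  C[1][0] = min over k of (A[1][0] + B[0][0] = 8 + 10 = 18, A[1][1] + B[1][0] = -5 + 10 = 5, A[1][2] + B[2][0] = 1 + 8 = 9) = 5 (attained at k = 1)
  C[1][1] = min over k of (A[1][0] + B[0][1] = 8 + 5 = 13, A[1][1] + B[1][1] = -5 + -3 = -8, A[1][2] + B[2][1] = 1 + -1 = 0) = -8 (attained at k = 1)
  C[1][2] = min over k of (A[1][0] + B[0][2] = 8 + 5 = 13, A[1][1] + B[1][2] = -5 + -1 = -6, A[1][2] + B[2][2] = 1 + 5 = 6) = -6 (attained at k = 1)
  C[2][0] = min over k of (A[2][0] + B[0][0] = 1 + 10 = 11, A[2][1] + B[1][0] = -3 + 10 = 7, A[2][2] + B[2][0] = 9 + 8 = 17) = 7 (attained at k = 1)
  C[2][1] = min over k of (A[2][0] + B[0][1] = 1 + 5 = 6, A[2][1] + B[1][1] = -3 + -3 = -6, A[2][2] + B[2][1] = 9 + -1 = 8) = -6 (attained at k = 1)
  C[2][2] = min over k of (A[2][0] + B[0][2] = 1 + 5 = 6, A[2][1] + B[1][2] = -3 + -1 = -4, A[2][2] + B[2][2] = 9 + 5 = 14) = -4 (attained at k = 1)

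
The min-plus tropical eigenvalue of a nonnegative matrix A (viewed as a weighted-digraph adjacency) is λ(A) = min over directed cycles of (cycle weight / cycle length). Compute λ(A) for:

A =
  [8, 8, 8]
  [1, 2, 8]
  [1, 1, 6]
λ(A) = 2

Enumerate directed cycles and compute their means (weight / length). Sample:
  cycle 0 → 0: weight = 8, length = 1, mean = 8/1 ≈ 8.000
  cycle 1 → 1: weight = 2, length = 1, mean = 2/1 ≈ 2.000
  cycle 2 → 2: weight = 6, length = 1, mean = 6/1 ≈ 6.000
  cycle 0 → 1 → 0: weight = 9, length = 2, mean = 9/2 ≈ 4.500
  cycle 0 → 2 → 0: weight = 9, length = 2, mean = 9/2 ≈ 4.500
  cycle 1 → 0 → 1: weight = 9, length = 2, mean = 9/2 ≈ 4.500
Minimum mean = 2.000, attained e.g. along the cycle 1 → 1 with weight 2 and length 1. So λ(A) = 2/1 = 2.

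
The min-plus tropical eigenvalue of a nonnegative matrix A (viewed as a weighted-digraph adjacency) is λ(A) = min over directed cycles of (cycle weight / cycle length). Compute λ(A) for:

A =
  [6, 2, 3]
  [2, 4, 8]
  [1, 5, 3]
λ(A) = 2

Enumerate directed cycles and compute their means (weight / length). Sample:
  cycle 0 → 0: weight = 6, length = 1, mean = 6/1 ≈ 6.000
  cycle 1 → 1: weight = 4, length = 1, mean = 4/1 ≈ 4.000
  cycle 2 → 2: weight = 3, length = 1, mean = 3/1 ≈ 3.000
  cycle 0 → 1 → 0: weight = 4, length = 2, mean = 4/2 ≈ 2.000
  cycle 0 → 2 → 0: weight = 4, length = 2, mean = 4/2 ≈ 2.000
  cycle 1 → 0 → 1: weight = 4, length = 2, mean = 4/2 ≈ 2.000
Minimum mean = 2.000, attained e.g. along the cycle 0 → 1 → 0 with weight 4 and length 2. So λ(A) = 4/2 = 2.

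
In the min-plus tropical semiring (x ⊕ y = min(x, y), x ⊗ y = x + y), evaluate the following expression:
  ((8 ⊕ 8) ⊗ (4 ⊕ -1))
((8 ⊕ 8) ⊗ (4 ⊕ -1)) = 7

Expand innermost to outermost. Recall ⊕ takes the minimum of its arguments and ⊗ takes their sum. Working out the expression ((8 ⊕ 8) ⊗ (4 ⊕ -1)) gives 7.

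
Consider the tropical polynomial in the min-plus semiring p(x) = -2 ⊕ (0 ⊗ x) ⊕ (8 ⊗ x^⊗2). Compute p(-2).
p(-2) = -2

A tropical monomial a ⊗ x^⊗i evaluates to a + i · x. Evaluating each term at x = -2:
  Term 0 contributes -2 + 0 · -2 = -2
  Term 1 contributes 0 + 1 · -2 = -2
  Term 2 contributes 8 + 2 · -2 = 4
p(-2) = ⊕ of these = min[-2, -2, 4] = -2.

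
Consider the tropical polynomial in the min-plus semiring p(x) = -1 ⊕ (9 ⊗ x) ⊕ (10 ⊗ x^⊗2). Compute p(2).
p(2) = -1

A tropical monomial a ⊗ x^⊗i evaluates to a + i · x. Evaluating each term at x = 2:
  Term 0 contributes -1 + 0 · 2 = -1
  Term 1 contributes 9 + 1 · 2 = 11
  Term 2 contributes 10 + 2 · 2 = 14
p(2) = ⊕ of these = min[-1, 11, 14] = -1.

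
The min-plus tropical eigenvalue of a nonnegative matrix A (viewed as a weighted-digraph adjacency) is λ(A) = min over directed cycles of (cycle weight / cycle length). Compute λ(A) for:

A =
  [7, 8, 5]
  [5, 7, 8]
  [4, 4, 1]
λ(A) = 1

Enumerate directed cycles and compute their means (weight / length). Sample:
  cycle 0 → 0: weight = 7, length = 1, mean = 7/1 ≈ 7.000
  cycle 1 → 1: weight = 7, length = 1, mean = 7/1 ≈ 7.000
  cycle 2 → 2: weight = 1, length = 1, mean = 1/1 ≈ 1.000
  cycle 0 → 1 → 0: weight = 13, length = 2, mean = 13/2 ≈ 6.500
  cycle 0 → 2 → 0: weight = 9, length = 2, mean = 9/2 ≈ 4.500
  cycle 1 → 0 → 1: weight = 13, length = 2, mean = 13/2 ≈ 6.500
Minimum mean = 1.000, attained e.g. along the cycle 2 → 2 with weight 1 and length 1. So λ(A) = 1/1 = 1.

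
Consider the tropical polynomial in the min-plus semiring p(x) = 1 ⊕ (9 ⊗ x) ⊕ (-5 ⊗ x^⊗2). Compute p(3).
p(3) = 1

A tropical monomial a ⊗ x^⊗i evaluates to a + i · x. Evaluating each term at x = 3:
  Term 0 contributes 1 + 0 · 3 = 1
  Term 1 contributes 9 + 1 · 3 = 12
  Term 2 contributes -5 + 2 · 3 = 1
p(3) = ⊕ of these = min[1, 12, 1] = 1.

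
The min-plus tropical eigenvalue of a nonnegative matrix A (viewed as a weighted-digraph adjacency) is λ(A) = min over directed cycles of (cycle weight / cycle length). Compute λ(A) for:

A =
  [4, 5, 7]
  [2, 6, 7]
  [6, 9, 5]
λ(A) = 7/2

Enumerate directed cycles and compute their means (weight / length). Sample:
  cycle 0 → 0: weight = 4, length = 1, mean = 4/1 ≈ 4.000
  cycle 1 → 1: weight = 6, length = 1, mean = 6/1 ≈ 6.000
  cycle 2 → 2: weight = 5, length = 1, mean = 5/1 ≈ 5.000
  cycle 0 → 1 → 0: weight = 7, length = 2, mean = 7/2 ≈ 3.500
  cycle 0 → 2 → 0: weight = 13, length = 2, mean = 13/2 ≈ 6.500
  cycle 1 → 0 → 1: weight = 7, length = 2, mean = 7/2 ≈ 3.500
Minimum mean = 3.500, attained e.g. along the cycle 0 → 1 → 0 with weight 7 and length 2. So λ(A) = 7/2 = 7/2.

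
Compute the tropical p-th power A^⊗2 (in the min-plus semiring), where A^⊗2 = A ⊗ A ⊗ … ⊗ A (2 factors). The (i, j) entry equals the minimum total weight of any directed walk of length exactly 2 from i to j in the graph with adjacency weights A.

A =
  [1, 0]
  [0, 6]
A^⊗2 =
  [0, 1]
  [1, 0]

Each entry (A^⊗2)_ij equals the minimum over all length-2 walks i = v_0 → v_1 → … → v_2 = j of Σ_t A[v_t][v_{t+1}]. For example, for (i, j) = (0, 1) we minimise over 2 possible intermediate vertex sequences; the minimum is 1, attained along the walk 0 → 0 → 1.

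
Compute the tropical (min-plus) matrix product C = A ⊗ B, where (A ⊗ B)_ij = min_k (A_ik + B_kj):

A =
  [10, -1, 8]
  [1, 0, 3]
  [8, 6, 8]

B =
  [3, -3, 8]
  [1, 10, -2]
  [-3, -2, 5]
A ⊗ B =
  [0, 6, -3]
  [0, -2, -2]
  [5, 5, 4]

Apply the min-plus product entry-by-entry:
  C[0][0] = min over k of (A[0][0] + B[0][0] = 10 + 3 = 13, A[0][1] + B[1][0] = -1 + 1 = 0, A[0][2] + B[2][0] = 8 + -3 = 5) = 0 (attained at k = 1)
  C[0][1] = min over k of (A[0][0] + B[0][1] = 10 + -3 = 7, A[0][1] + B[1][1] = -1 + 10 = 9, A[0][2] + B[2][1] = 8 + -2 = 6) = 6 (attained at k = 2)
  C[0][2] = min over k of (A[0][0] + B[0][2] = 10 + 8 = 18, A[0][1] + B[1][2] = -1 + -2 = -3, A[0][2] + B[2][2] = 8 + 5 = 13) = -3 (attained at k = 1)
  C[1][0] = min over k of (A[1][0] + B[0][0] = 1 + 3 = 4, A[1][1] + B[1][0] = 0 + 1 = 1, A[1][2] + B[2][0] = 3 + -3 = 0) = 0 (attained at k = 2)
  C[1][1] = min over k of (A[1][0] + B[0][1] = 1 + -3 = -2, A[1][1] + B[1][1] = 0 + 10 = 10, A[1][2] + B[2][1] = 3 + -2 = 1) = -2 (attained at k = 0)
  C[1][2] = min over k of (A[1][0] + B[0][2] = 1 + 8 = 9, A[1][1] + B[1][2] = 0 + -2 = -2, A[1][2] + B[2][2] = 3 + 5 = 8) = -2 (attained at k = 1)
  C[2][0] = min over k of (A[2][0] + B[0][0] = 8 + 3 = 11, A[2][1] + B[1][0] = 6 + 1 = 7, A[2][2] + B[2][0] = 8 + -3 = 5) = 5 (attained at k = 2)
  C[2][1] = min over k of (A[2][0] + B[0][1] = 8 + -3 = 5, A[2][1] + B[1][1] = 6 + 10 = 16, A[2][2] + B[2][1] = 8 + -2 = 6) = 5 (attained at k = 0)
  C[2][2] = min over k of (A[2][0] + B[0][2] = 8 + 8 = 16, A[2][1] + B[1][2] = 6 + -2 = 4, A[2][2] + B[2][2] = 8 + 5 = 13) = 4 (attained at k = 1)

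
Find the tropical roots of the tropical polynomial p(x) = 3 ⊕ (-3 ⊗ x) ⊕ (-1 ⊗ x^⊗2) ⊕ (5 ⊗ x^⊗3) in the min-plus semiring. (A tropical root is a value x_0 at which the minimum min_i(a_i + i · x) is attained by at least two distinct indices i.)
Roots: {-6, -2, 6}

Each tropical root is a break point of the lower envelope of the lines y = a_i + i · x (there are 4 lines, with slopes 0, 1, ..., 3). Only the lines that attain the minimum somewhere contribute to roots; other lines are dominated. Here the surviving (envelope) indices are i = 3, i = 2, i = 1, i = 0.
Intersections between consecutive envelope lines give the roots: for adjacent envelope indices i < j the intersection is x = (a_i − a_j) / (j − i). Reading off the sorted break points: {-6, -2, 6}.
Verification: at each break x_0, at least two indices attain the minimum of min_i(a_i + i · x_0).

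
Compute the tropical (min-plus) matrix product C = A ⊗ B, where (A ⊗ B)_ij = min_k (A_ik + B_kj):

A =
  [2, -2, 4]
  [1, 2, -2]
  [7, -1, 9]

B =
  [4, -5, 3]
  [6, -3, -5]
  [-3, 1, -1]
A ⊗ B =
  [1, -5, -7]
  [-5, -4, -3]
  [5, -4, -6]

Apply the min-plus product entry-by-entry:
  C[0][0] = min over k of (A[0][0] + B[0][0] = 2 + 4 = 6, A[0][1] + B[1][0] = -2 + 6 = 4, A[0][2] + B[2][0] = 4 + -3 = 1) = 1 (attained at k = 2)
  C[0][1] = min over k of (A[0][0] + B[0][1] = 2 + -5 = -3, A[0][1] + B[1][1] = -2 + -3 = -5, A[0][2] + B[2][1] = 4 + 1 = 5) = -5 (attained at k = 1)
  C[0][2] = min over k of (A[0][0] + B[0][2] = 2 + 3 = 5, A[0][1] + B[1][2] = -2 + -5 = -7, A[0][2] + B[2][2] = 4 + -1 = 3) = -7 (attained at k = 1)
  C[1][0] = min over k of (A[1][0] + B[0][0] = 1 + 4 = 5, A[1][1] + B[1][0] = 2 + 6 = 8, A[1][2] + B[2][0] = -2 + -3 = -5) = -5 (attained at k = 2)
  C[1][1] = min over k of (A[1][0] + B[0][1] = 1 + -5 = -4, A[1][1] + B[1][1] = 2 + -3 = -1, A[1][2] + B[2][1] = -2 + 1 = -1) = -4 (attained at k = 0)
  C[1][2] = min over k of (A[1][0] + B[0][2] = 1 + 3 = 4, A[1][1] + B[1][2] = 2 + -5 = -3, A[1][2] + B[2][2] = -2 + -1 = -3) = -3 (attained at k = 1)
  C[2][0] = min over k of (A[2][0] + B[0][0] = 7 + 4 = 11, A[2][1] + B[1][0] = -1 + 6 = 5, A[2][2] + B[2][0] = 9 + -3 = 6) = 5 (attained at k = 1)
  C[2][1] = min over k of (A[2][0] + B[0][1] = 7 + -5 = 2, A[2][1] + B[1][1] = -1 + -3 = -4, A[2][2] + B[2][1] = 9 + 1 = 10) = -4 (attained at k = 1)
  C[2][2] = min over k of (A[2][0] + B[0][2] = 7 + 3 = 10, A[2][1] + B[1][2] = -1 + -5 = -6, A[2][2] + B[2][2] = 9 + -1 = 8) = -6 (attained at k = 1)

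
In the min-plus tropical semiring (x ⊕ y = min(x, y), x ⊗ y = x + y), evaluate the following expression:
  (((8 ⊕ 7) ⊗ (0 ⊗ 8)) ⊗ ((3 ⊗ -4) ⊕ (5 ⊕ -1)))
(((8 ⊕ 7) ⊗ (0 ⊗ 8)) ⊗ ((3 ⊗ -4) ⊕ (5 ⊕ -1))) = 14

Expand innermost to outermost. Recall ⊕ takes the minimum of its arguments and ⊗ takes their sum. Working out the expression (((8 ⊕ 7) ⊗ (0 ⊗ 8)) ⊗ ((3 ⊗ -4) ⊕ (5 ⊕ -1))) gives 14.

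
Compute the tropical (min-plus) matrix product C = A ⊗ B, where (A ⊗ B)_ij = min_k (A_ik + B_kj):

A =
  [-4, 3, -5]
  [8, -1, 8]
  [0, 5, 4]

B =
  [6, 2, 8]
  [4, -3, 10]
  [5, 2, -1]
A ⊗ B =
  [0, -3, -6]
  [3, -4, 7]
  [6, 2, 3]

Apply the min-plus product entry-by-entry:
  C[0][0] = min over k of (A[0][0] + B[0][0] = -4 + 6 = 2, A[0][1] + B[1][0] = 3 + 4 = 7, A[0][2] + B[2][0] = -5 + 5 = 0) = 0 (attained at k = 2)
  C[0][1] = min over k of (A[0][0] + B[0][1] = -4 + 2 = -2, A[0][1] + B[1][1] = 3 + -3 = 0, A[0][2] + B[2][1] = -5 + 2 = -3) = -3 (attained at k = 2)
  C[0][2] = min over k of (A[0][0] + B[0][2] = -4 + 8 = 4, A[0][1] + B[1][2] = 3 + 10 = 13, A[0][2] + B[2][2] = -5 + -1 = -6) = -6 (attained at k = 2)
  C[1][0] = min over k of (A[1][0] + B[0][0] = 8 + 6 = 14, A[1][1] + B[1][0] = -1 + 4 = 3, A[1][2] + B[2][0] = 8 + 5 = 13) = 3 (attained at k = 1)
  C[1][1] = min over k of (A[1][0] + B[0][1] = 8 + 2 = 10, A[1][1] + B[1][1] = -1 + -3 = -4, A[1][2] + B[2][1] = 8 + 2 = 10) = -4 (attained at k = 1)
  C[1][2] = min over k of (A[1][0] + B[0][2] = 8 + 8 = 16, A[1][1] + B[1][2] = -1 + 10 = 9, A[1][2] + B[2][2] = 8 + -1 = 7) = 7 (attained at k = 2)
  C[2][0] = min over k of (A[2][0] + B[0][0] = 0 + 6 = 6, A[2][1] + B[1][0] = 5 + 4 = 9, A[2][2] + B[2][0] = 4 + 5 = 9) = 6 (attained at k = 0)
  C[2][1] = min over k of (A[2][0] + B[0][1] = 0 + 2 = 2, A[2][1] + B[1][1] = 5 + -3 = 2, A[2][2] + B[2][1] = 4 + 2 = 6) = 2 (attained at k = 0)
  C[2][2] = min over k of (A[2][0] + B[0][2] = 0 + 8 = 8, A[2][1] + B[1][2] = 5 + 10 = 15, A[2][2] + B[2][2] = 4 + -1 = 3) = 3 (attained at k = 2)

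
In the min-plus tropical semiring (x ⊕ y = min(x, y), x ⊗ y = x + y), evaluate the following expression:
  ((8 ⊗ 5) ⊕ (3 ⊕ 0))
((8 ⊗ 5) ⊕ (3 ⊕ 0)) = 0

Expand innermost to outermost. Recall ⊕ takes the minimum of its arguments and ⊗ takes their sum. Working out the expression ((8 ⊗ 5) ⊕ (3 ⊕ 0)) gives 0.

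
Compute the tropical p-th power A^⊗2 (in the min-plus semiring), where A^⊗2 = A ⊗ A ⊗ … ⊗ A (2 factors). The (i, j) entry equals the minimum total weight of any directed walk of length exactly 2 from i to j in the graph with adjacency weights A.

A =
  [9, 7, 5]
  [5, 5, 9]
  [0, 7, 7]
A^⊗2 =
  [5, 12, 12]
  [9, 10, 10]
  [7, 7, 5]

Each entry (A^⊗2)_ij equals the minimum over all length-2 walks i = v_0 → v_1 → … → v_2 = j of Σ_t A[v_t][v_{t+1}]. For example, for (i, j) = (0, 2) we minimise over 3 possible intermediate vertex sequences; the minimum is 12, attained along the walk 0 → 2 → 2.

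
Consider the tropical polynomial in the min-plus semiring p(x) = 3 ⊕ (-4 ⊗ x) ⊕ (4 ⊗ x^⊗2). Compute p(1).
p(1) = -3

A tropical monomial a ⊗ x^⊗i evaluates to a + i · x. Evaluating each term at x = 1:
  Term 0 contributes 3 + 0 · 1 = 3
  Term 1 contributes -4 + 1 · 1 = -3
  Term 2 contributes 4 + 2 · 1 = 6
p(1) = ⊕ of these = min[3, -3, 6] = -3.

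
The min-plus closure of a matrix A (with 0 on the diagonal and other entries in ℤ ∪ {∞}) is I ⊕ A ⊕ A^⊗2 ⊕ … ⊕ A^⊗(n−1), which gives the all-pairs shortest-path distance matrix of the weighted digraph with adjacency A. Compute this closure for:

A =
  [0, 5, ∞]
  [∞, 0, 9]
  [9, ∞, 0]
Closure =
  [0, 5, 14]
  [18, 0, 9]
  [9, 14, 0]

This is the Floyd-Warshall all-pairs shortest-path computation. For each intermediate vertex k = 0, 1, …, 2, update dist[i][j] ← min(dist[i][j], dist[i][k] + dist[k][j]). The final matrix gives, for each (i, j), the minimum total weight of any directed path from i to j (possibly empty when i = j).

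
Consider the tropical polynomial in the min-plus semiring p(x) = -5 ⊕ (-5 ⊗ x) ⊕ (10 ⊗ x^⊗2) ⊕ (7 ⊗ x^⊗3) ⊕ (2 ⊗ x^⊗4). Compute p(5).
p(5) = -5

A tropical monomial a ⊗ x^⊗i evaluates to a + i · x. Evaluating each term at x = 5:
  Term 0 contributes -5 + 0 · 5 = -5
  Term 1 contributes -5 + 1 · 5 = 0
  Term 2 contributes 10 + 2 · 5 = 20
  Term 3 contributes 7 + 3 · 5 = 22
  Term 4 contributes 2 + 4 · 5 = 22
p(5) = ⊕ of these = min[-5, 0, 20, 22, 22] = -5.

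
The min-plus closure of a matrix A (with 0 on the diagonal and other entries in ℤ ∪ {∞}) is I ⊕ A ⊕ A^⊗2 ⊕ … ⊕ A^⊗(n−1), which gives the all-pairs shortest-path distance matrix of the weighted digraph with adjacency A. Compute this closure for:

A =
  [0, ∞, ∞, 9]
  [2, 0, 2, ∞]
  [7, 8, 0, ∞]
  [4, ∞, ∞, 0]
Closure =
  [0, ∞, ∞, 9]
  [2, 0, 2, 11]
  [7, 8, 0, 16]
  [4, ∞, ∞, 0]

This is the Floyd-Warshall all-pairs shortest-path computation. For each intermediate vertex k = 0, 1, …, 3, update dist[i][j] ← min(dist[i][j], dist[i][k] + dist[k][j]). The final matrix gives, for each (i, j), the minimum total weight of any directed path from i to j (possibly empty when i = j).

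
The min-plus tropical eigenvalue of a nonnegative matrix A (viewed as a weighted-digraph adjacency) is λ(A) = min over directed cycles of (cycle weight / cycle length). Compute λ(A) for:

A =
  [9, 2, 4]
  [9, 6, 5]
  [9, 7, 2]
λ(A) = 2

Enumerate directed cycles and compute their means (weight / length). Sample:
  cycle 0 → 0: weight = 9, length = 1, mean = 9/1 ≈ 9.000
  cycle 1 → 1: weight = 6, length = 1, mean = 6/1 ≈ 6.000
  cycle 2 → 2: weight = 2, length = 1, mean = 2/1 ≈ 2.000
  cycle 0 → 1 → 0: weight = 11, length = 2, mean = 11/2 ≈ 5.500
  cycle 0 → 2 → 0: weight = 13, length = 2, mean = 13/2 ≈ 6.500
  cycle 1 → 0 → 1: weight = 11, length = 2, mean = 11/2 ≈ 5.500
Minimum mean = 2.000, attained e.g. along the cycle 2 → 2 with weight 2 and length 1. So λ(A) = 2/1 = 2.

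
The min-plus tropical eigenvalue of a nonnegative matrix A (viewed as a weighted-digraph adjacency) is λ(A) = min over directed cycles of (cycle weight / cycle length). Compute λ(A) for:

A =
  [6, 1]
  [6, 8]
λ(A) = 7/2

Enumerate directed cycles and compute their means (weight / length). Sample:
  cycle 0 → 0: weight = 6, length = 1, mean = 6/1 ≈ 6.000
  cycle 1 → 1: weight = 8, length = 1, mean = 8/1 ≈ 8.000
  cycle 0 → 1 → 0: weight = 7, length = 2, mean = 7/2 ≈ 3.500
  cycle 1 → 0 → 1: weight = 7, length = 2, mean = 7/2 ≈ 3.500
Minimum mean = 3.500, attained e.g. along the cycle 0 → 1 → 0 with weight 7 and length 2. So λ(A) = 7/2 = 7/2.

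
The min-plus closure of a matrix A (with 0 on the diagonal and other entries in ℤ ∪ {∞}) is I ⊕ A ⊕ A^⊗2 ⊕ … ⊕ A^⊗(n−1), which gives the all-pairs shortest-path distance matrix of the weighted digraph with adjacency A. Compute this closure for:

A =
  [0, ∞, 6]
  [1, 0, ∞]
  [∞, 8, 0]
Closure =
  [0, 14, 6]
  [1, 0, 7]
  [9, 8, 0]

This is the Floyd-Warshall all-pairs shortest-path computation. For each intermediate vertex k = 0, 1, …, 2, update dist[i][j] ← min(dist[i][j], dist[i][k] + dist[k][j]). The final matrix gives, for each (i, j), the minimum total weight of any directed path from i to j (possibly empty when i = j).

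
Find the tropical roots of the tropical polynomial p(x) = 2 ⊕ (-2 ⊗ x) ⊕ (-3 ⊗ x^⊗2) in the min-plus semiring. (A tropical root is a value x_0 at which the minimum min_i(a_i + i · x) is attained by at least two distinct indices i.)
Roots: {1, 4}

Each tropical root is a break point of the lower envelope of the lines y = a_i + i · x (there are 3 lines, with slopes 0, 1, ..., 2). Only the lines that attain the minimum somewhere contribute to roots; other lines are dominated. Here the surviving (envelope) indices are i = 2, i = 1, i = 0.
Intersections between consecutive envelope lines give the roots: for adjacent envelope indices i < j the intersection is x = (a_i − a_j) / (j − i). Reading off the sorted break points: {1, 4}.
Verification: at each break x_0, at least two indices attain the minimum of min_i(a_i + i · x_0).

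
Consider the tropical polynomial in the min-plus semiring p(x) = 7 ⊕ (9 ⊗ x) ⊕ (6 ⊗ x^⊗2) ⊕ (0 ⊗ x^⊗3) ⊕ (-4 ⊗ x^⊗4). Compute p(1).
p(1) = 0

A tropical monomial a ⊗ x^⊗i evaluates to a + i · x. Evaluating each term at x = 1:
  Term 0 contributes 7 + 0 · 1 = 7
  Term 1 contributes 9 + 1 · 1 = 10
  Term 2 contributes 6 + 2 · 1 = 8
  Term 3 contributes 0 + 3 · 1 = 3
  Term 4 contributes -4 + 4 · 1 = 0
p(1) = ⊕ of these = min[7, 10, 8, 3, 0] = 0.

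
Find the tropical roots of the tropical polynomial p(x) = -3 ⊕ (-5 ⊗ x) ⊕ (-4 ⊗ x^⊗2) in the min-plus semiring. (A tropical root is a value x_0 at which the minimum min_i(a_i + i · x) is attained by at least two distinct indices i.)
Roots: {-1, 2}

Each tropical root is a break point of the lower envelope of the lines y = a_i + i · x (there are 3 lines, with slopes 0, 1, ..., 2). Only the lines that attain the minimum somewhere contribute to roots; other lines are dominated. Here the surviving (envelope) indices are i = 2, i = 1, i = 0.
Intersections between consecutive envelope lines give the roots: for adjacent envelope indices i < j the intersection is x = (a_i − a_j) / (j − i). Reading off the sorted break points: {-1, 2}.
Verification: at each break x_0, at least two indices attain the minimum of min_i(a_i + i · x_0).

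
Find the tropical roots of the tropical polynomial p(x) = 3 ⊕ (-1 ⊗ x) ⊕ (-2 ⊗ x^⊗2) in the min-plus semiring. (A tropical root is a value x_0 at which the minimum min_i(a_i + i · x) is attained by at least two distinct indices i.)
Roots: {1, 4}

Each tropical root is a break point of the lower envelope of the lines y = a_i + i · x (there are 3 lines, with slopes 0, 1, ..., 2). Only the lines that attain the minimum somewhere contribute to roots; other lines are dominated. Here the surviving (envelope) indices are i = 2, i = 1, i = 0.
Intersections between consecutive envelope lines give the roots: for adjacent envelope indices i < j the intersection is x = (a_i − a_j) / (j − i). Reading off the sorted break points: {1, 4}.
Verification: at each break x_0, at least two indices attain the minimum of min_i(a_i + i · x_0).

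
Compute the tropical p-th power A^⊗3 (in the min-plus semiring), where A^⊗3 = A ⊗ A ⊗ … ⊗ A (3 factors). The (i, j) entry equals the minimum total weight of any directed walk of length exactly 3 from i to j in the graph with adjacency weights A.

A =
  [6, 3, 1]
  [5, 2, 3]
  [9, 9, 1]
A^⊗3 =
  [10, 7, 3]
  [9, 6, 5]
  [11, 11, 3]

Each entry (A^⊗3)_ij equals the minimum over all length-3 walks i = v_0 → v_1 → … → v_3 = j of Σ_t A[v_t][v_{t+1}]. For example, for (i, j) = (0, 2) we minimise over 9 possible intermediate vertex sequences; the minimum is 3, attained along the walk 0 → 2 → 2 → 2.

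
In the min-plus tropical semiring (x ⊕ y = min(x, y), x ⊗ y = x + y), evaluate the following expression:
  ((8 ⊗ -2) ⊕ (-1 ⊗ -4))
((8 ⊗ -2) ⊕ (-1 ⊗ -4)) = -5

Expand innermost to outermost. Recall ⊕ takes the minimum of its arguments and ⊗ takes their sum. Working out the expression ((8 ⊗ -2) ⊕ (-1 ⊗ -4)) gives -5.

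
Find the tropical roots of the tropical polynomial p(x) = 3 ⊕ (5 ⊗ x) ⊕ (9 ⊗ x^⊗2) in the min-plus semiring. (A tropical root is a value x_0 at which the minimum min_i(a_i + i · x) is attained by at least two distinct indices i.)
Roots: {-4, -2}

Each tropical root is a break point of the lower envelope of the lines y = a_i + i · x (there are 3 lines, with slopes 0, 1, ..., 2). Only the lines that attain the minimum somewhere contribute to roots; other lines are dominated. Here the surviving (envelope) indices are i = 2, i = 1, i = 0.
Intersections between consecutive envelope lines give the roots: for adjacent envelope indices i < j the intersection is x = (a_i − a_j) / (j − i). Reading off the sorted break points: {-4, -2}.
Verification: at each break x_0, at least two indices attain the minimum of min_i(a_i + i · x_0).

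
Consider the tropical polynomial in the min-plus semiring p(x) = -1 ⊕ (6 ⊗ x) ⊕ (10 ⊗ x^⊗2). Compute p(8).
p(8) = -1

A tropical monomial a ⊗ x^⊗i evaluates to a + i · x. Evaluating each term at x = 8:
  Term 0 contributes -1 + 0 · 8 = -1
  Term 1 contributes 6 + 1 · 8 = 14
  Term 2 contributes 10 + 2 · 8 = 26
p(8) = ⊕ of these = min[-1, 14, 26] = -1.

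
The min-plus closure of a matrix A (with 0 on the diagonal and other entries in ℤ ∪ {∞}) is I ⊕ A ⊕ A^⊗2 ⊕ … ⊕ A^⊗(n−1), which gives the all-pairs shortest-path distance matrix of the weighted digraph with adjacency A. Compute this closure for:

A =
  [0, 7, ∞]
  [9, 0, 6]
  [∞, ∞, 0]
Closure =
  [0, 7, 13]
  [9, 0, 6]
  [∞, ∞, 0]

This is the Floyd-Warshall all-pairs shortest-path computation. For each intermediate vertex k = 0, 1, …, 2, update dist[i][j] ← min(dist[i][j], dist[i][k] + dist[k][j]). The final matrix gives, for each (i, j), the minimum total weight of any directed path from i to j (possibly empty when i = j).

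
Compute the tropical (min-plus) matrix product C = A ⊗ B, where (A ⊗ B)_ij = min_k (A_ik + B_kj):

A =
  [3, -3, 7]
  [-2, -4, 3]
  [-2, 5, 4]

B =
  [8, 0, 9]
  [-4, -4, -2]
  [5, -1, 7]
A ⊗ B =
  [-7, -7, -5]
  [-8, -8, -6]
  [1, -2, 3]

Apply the min-plus product entry-by-entry:
  C[0][0] = min over k of (A[0][0] + B[0][0] = 3 + 8 = 11, A[0][1] + B[1][0] = -3 + -4 = -7, A[0][2] + B[2][0] = 7 + 5 = 12) = -7 (attained at k = 1)
  C[0][1] = min over k of (A[0][0] + B[0][1] = 3 + 0 = 3, A[0][1] + B[1][1] = -3 + -4 = -7, A[0][2] + B[2][1] = 7 + -1 = 6) = -7 (attained at k = 1)
  C[0][2] = min over k of (A[0][0] + B[0][2] = 3 + 9 = 12, A[0][1] + B[1][2] = -3 + -2 = -5, A[0][2] + B[2][2] = 7 + 7 = 14) = -5 (attained at k = 1)
  C[1][0] = min over k of (A[1][0] + B[0][0] = -2 + 8 = 6, A[1][1] + B[1][0] = -4 + -4 = -8, A[1][2] + B[2][0] = 3 + 5 = 8) = -8 (attained at k = 1)
  C[1][1] = min over k of (A[1][0] + B[0][1] = -2 + 0 = -2, A[1][1] + B[1][1] = -4 + -4 = -8, A[1][2] + B[2][1] = 3 + -1 = 2) = -8 (attained at k = 1)
  C[1][2] = min over k of (A[1][0] + B[0][2] = -2 + 9 = 7, A[1][1] + B[1][2] = -4 + -2 = -6, A[1][2] + B[2][2] = 3 + 7 = 10) = -6 (attained at k = 1)
  C[2][0] = min over k of (A[2][0] + B[0][0] = -2 + 8 = 6, A[2][1] + B[1][0] = 5 + -4 = 1, A[2][2] + B[2][0] = 4 + 5 = 9) = 1 (attained at k = 1)
  C[2][1] = min over k of (A[2][0] + B[0][1] = -2 + 0 = -2, A[2][1] + B[1][1] = 5 + -4 = 1, A[2][2] + B[2][1] = 4 + -1 = 3) = -2 (attained at k = 0)
  C[2][2] = min over k of (A[2][0] + B[0][2] = -2 + 9 = 7, A[2][1] + B[1][2] = 5 + -2 = 3, A[2][2] + B[2][2] = 4 + 7 = 11) = 3 (attained at k = 1)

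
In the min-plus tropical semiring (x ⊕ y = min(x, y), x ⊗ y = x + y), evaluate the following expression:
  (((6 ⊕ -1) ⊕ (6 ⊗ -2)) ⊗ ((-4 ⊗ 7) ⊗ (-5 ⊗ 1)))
(((6 ⊕ -1) ⊕ (6 ⊗ -2)) ⊗ ((-4 ⊗ 7) ⊗ (-5 ⊗ 1))) = -2

Expand innermost to outermost. Recall ⊕ takes the minimum of its arguments and ⊗ takes their sum. Working out the expression (((6 ⊕ -1) ⊕ (6 ⊗ -2)) ⊗ ((-4 ⊗ 7) ⊗ (-5 ⊗ 1))) gives -2.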